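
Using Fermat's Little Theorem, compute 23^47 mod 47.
By Fermat: 23^{46} ≡ 1 (mod 47). So 23^{47} = 23^{46} · 23^{1} ≡ 23^{1} ≡ 23 (mod 47)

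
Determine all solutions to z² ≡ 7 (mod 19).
The square roots of 7 mod 19 are 11 and 8. Verify: 11² = 121 ≡ 7 (mod 19)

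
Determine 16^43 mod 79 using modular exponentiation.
By repeated squaring mod 79: 16^{1}≡16, 16^{2}≡19, 16^{4}≡45, 16^{8}≡50, 16^{16}≡51, 16^{32}≡73. Then 16^{43} = 16^{32+8+2+1} ≡ 73 × 50 × 19 × 16 ≡ 45 mod 79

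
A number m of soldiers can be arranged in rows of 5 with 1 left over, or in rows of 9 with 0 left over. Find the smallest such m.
M = 5 × 9 = 45. M₁ = 9, y₁ ≡ 4 (mod 5). M₂ = 5, y₂ ≡ 2 (mod 9). m = 1×9×4 + 0×5×2 ≡ 36 (mod 45)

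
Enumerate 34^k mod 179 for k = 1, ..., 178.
34^1, 34^2, ..., 34^{178} mod 179: [34, 82, 103, 101, 33, 48, 21, 177, 111, 15, 152, 156, 113, 83, 137, 4, 136, 149, 54, 46, 132, 13, 84, 171, 86, 60, 71, 87, 94, 153, 11, 16, 7, 59, 37, 5, 170, 52, 157, 147, 165, 61, 105, 169, 18, 75, 44, 64, 28, 57, 148, 20, 143, 29, 91, 51, 123, 65, 62, 139, 72, 121, 176, 77, 112, 49, 55, 80, 35, 116, 6, 25, 134, 81, 69, 19, 109, 126, 167, 129, 90, 17, 41, 141, 140, 106, 24, 100, 178, 145, 97, 76, 78, 146, 131, 158, 2, 68, 164, 27, 23, 66, 96, 42, 175, 43, 30, 125, 133, 47, 166, 95, 8, 93, 119, 108, 92, 85, 26, 168, 163, 172, 120, 142, 174, 9, 127, 22, 32, 14, 118, 74, 10, 161, 104, 135, 115, 151, 122, 31, 159, 36, 150, 88, 128, 56, 114, 117, 40, 107, 58, 3, 102, 67, 130, 124, 99, 144, 63, 173, 154, 45, 98, 110, 160, 70, 53, 12, 50, 89, 162, 138, 38, 39, 73, 155, 79, 1]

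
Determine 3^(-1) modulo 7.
Since 7 is prime, by Fermat 3^(-1) ≡ 3^{5} ≡ 5 (mod 7). Verify: 3 × 5 = 15 ≡ 1 (mod 7)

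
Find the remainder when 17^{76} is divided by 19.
By Fermat: 17^{18} ≡ 1 mod 19. 76 = 4×18 + 4. So 17^{76} ≡ 17^{4} ≡ 16 mod 19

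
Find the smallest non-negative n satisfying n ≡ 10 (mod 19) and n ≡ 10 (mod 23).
M = 19 × 23 = 437. M₁ = 23, y₁ ≡ 5 (mod 19). M₂ = 19, y₂ ≡ 17 (mod 23). n = 10×23×5 + 10×19×17 ≡ 10 (mod 437)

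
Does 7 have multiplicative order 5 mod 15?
Powers of 7 mod 15: 7^1≡7, 7^2≡4, 7^3≡13, 7^4≡1. Already 7^4≡1, so the order is 4 < 5. No, the actual order is 4.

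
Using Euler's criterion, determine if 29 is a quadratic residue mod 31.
By Euler's criterion: 29^{15} ≡ 30 mod 31. Since this equals -1 (≡ 30), 29 is not a QR.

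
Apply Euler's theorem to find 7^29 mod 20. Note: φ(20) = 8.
By Euler: 7^{8} ≡ 1 mod 20 since gcd(7, 20) = 1. 29 = 3×8 + 5. So 7^{29} ≡ 7^{5} ≡ 7 mod 20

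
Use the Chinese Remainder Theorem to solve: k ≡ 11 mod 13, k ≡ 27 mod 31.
M = 13 × 31 = 403. M₁ = 31, y₁ ≡ 8 mod 13. M₂ = 13, y₂ ≡ 12 mod 31. k = 11×31×8 + 27×13×12 ≡ 89 mod 403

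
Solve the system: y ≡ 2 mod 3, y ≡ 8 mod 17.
M = 3 × 17 = 51. M₁ = 17, y₁ ≡ 2 mod 3. M₂ = 3, y₂ ≡ 6 mod 17. y = 2×17×2 + 8×3×6 ≡ 8 mod 51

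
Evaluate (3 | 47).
(3/47) = 3^{23} mod 47 = 1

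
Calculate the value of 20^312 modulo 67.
Using Fermat: 20^{66} ≡ 1 mod 67. 312 ≡ 48 mod 66. So 20^{312} ≡ 20^{48} ≡ 14 mod 67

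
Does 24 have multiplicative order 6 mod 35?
Powers of 24 mod 35: 24^1≡24, 24^2≡16, 24^3≡34, 24^4≡11, 24^5≡19, 24^6≡1. First k with 24^k≡1 is k=6. Yes, ord_35(24) = 6.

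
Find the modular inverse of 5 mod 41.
Since 41 is prime, by Fermat 5^(-1) ≡ 5^{39} ≡ 33 mod 41. Verify: 5 × 33 = 165 ≡ 1 mod 41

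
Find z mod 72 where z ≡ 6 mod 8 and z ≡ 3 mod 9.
M = 8 × 9 = 72. M₁ = 9, y₁ ≡ 1 mod 8. M₂ = 8, y₂ ≡ 8 mod 9. z = 6×9×1 + 3×8×8 ≡ 30 mod 72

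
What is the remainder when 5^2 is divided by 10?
5^{2} = 25 ≡ 5 mod 10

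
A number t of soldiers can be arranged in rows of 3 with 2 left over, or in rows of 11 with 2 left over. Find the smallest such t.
M = 3 × 11 = 33. M₁ = 11, y₁ ≡ 2 (mod 3). M₂ = 3, y₂ ≡ 4 (mod 11). t = 2×11×2 + 2×3×4 ≡ 2 (mod 33)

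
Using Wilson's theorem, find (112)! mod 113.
By Wilson's theorem, (112)! ≡ -1 ≡ 112 (mod 113)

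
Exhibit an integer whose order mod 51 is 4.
4 has order 4 mod 51 since 4^{4} ≡ 1 (mod 51) and no smaller power works.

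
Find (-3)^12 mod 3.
By repeated squaring mod 3: (-3)^{1}≡0, (-3)^{2}≡0, (-3)^{4}≡0, (-3)^{8}≡0. Then (-3)^{12} = (-3)^{8+4} ≡ 0 × 0 ≡ 0 mod 3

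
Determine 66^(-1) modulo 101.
Since 101 is prime, by Fermat 66^(-1) ≡ 66^{99} ≡ 75 mod 101. Verify: 66 × 75 = 4950 ≡ 1 mod 101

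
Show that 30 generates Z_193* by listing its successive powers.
30^1, 30^2, ..., 30^{192} mod 193: [30, 128, 173, 172, 142, 14, 34, 55, 106, 92, 58, 3, 90, 191, 133, 130, 40, 42, 102, 165, 125, 83, 174, 9, 77, 187, 13, 4, 120, 126, 113, 109, 182, 56, 136, 27, 38, 175, 39, 12, 167, 185, 146, 134, 160, 168, 22, 81, 114, 139, 117, 36, 115, 169, 52, 16, 94, 118, 66, 50, 149, 31, 158, 108, 152, 121, 156, 48, 89, 161, 5, 150, 61, 93, 88, 131, 70, 170, 82, 144, 74, 97, 15, 64, 183, 86, 71, 7, 17, 124, 53, 46, 29, 98, 45, 192, 163, 65, 20, 21, 51, 179, 159, 138, 87, 101, 135, 190, 103, 2, 60, 63, 153, 151, 91, 28, 68, 110, 19, 184, 116, 6, 180, 189, 73, 67, 80, 84, 11, 137, 57, 166, 155, 18, 154, 181, 26, 8, 47, 59, 33, 25, 171, 112, 79, 54, 76, 157, 78, 24, 141, 177, 99, 75, 127, 143, 44, 162, 35, 85, 41, 72, 37, 145, 104, 32, 188, 43, 132, 100, 105, 62, 123, 23, 111, 49, 119, 96, 178, 129, 10, 107, 122, 186, 176, 69, 140, 147, 164, 95, 148, 1]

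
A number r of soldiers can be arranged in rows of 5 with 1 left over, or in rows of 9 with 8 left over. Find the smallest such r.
M = 5 × 9 = 45. M₁ = 9, y₁ ≡ 4 (mod 5). M₂ = 5, y₂ ≡ 2 (mod 9). r = 1×9×4 + 8×5×2 ≡ 26 (mod 45)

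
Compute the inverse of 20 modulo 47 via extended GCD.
Extended GCD: 20(-7) + 47(3) = 1. So 20^(-1) ≡ -7 ≡ 40 mod 47. Verify: 20 × 40 = 800 ≡ 1 mod 47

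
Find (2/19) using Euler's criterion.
(2/19) = 2^{9} mod 19 = -1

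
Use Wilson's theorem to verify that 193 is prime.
(192)! mod 193 = 192. Since this equals -1 mod 193, Wilson confirms 193 is prime.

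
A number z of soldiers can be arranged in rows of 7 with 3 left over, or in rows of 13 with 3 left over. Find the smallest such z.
M = 7 × 13 = 91. M₁ = 13, y₁ ≡ 6 mod 7. M₂ = 7, y₂ ≡ 2 mod 13. z = 3×13×6 + 3×7×2 ≡ 3 mod 91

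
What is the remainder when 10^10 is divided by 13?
By repeated squaring (mod 13): 10^{1}≡10, 10^{2}≡9, 10^{4}≡3, 10^{8}≡9. Then 10^{10} = 10^{8+2} ≡ 9 × 9 ≡ 3 (mod 13)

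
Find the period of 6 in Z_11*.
Powers of 6 mod 11: 6^1≡6, 6^2≡3, 6^3≡7, 6^4≡9, 6^5≡10, 6^6≡5, 6^7≡8, 6^8≡4, 6^9≡2, 6^10≡1. Order = 10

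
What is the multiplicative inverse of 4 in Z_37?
Since 37 is prime, by Fermat 4^(-1) ≡ 4^{35} ≡ 28 (mod 37). Verify: 4 × 28 = 112 ≡ 1 (mod 37)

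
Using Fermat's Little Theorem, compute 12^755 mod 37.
By Fermat: 12^{36} ≡ 1 mod 37. 755 ≡ 35 mod 36. So 12^{755} ≡ 12^{35} ≡ 34 mod 37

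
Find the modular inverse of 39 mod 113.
Since 113 is prime, by Fermat 39^(-1) ≡ 39^{111} ≡ 29 mod 113. Verify: 39 × 29 = 1131 ≡ 1 mod 113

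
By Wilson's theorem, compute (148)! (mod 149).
By Wilson's theorem, (148)! ≡ -1 ≡ 148 (mod 149)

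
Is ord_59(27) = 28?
Powers of 27 mod 59: 27^1≡27, 27^2≡21, 27^3≡36, 27^4≡28, 27^5≡48, 27^6≡57, 27^7≡5, 27^8≡17, 27^9≡46, 27^10≡3, 27^11≡22, 27^12≡4, 27^13≡49, 27^14≡25, 27^15≡26, 27^16≡53, 27^17≡15, 27^18≡51, 27^19≡20, 27^20≡9, 27^21≡7, 27^22≡12, 27^23≡29, 27^24≡16, 27^25≡19, 27^26≡41, 27^27≡45, 27^28≡35, 27^29≡1. 27^28≡35≢1, so ord ≠ 28. No, the actual order is 29.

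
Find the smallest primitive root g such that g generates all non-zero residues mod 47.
g = 5. Powers: [5, 25, 31, 14, 23, 21, 11, ...] generates all 46 non-zero residues.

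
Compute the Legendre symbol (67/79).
(67/79) = 67^{39} mod 79 = 1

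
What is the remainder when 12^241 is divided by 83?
Using Fermat: 12^{82} ≡ 1 mod 83. 241 ≡ 77 mod 82. So 12^{241} ≡ 12^{77} ≡ 41 mod 83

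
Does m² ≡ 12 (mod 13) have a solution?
By Euler's criterion: 12^{6} ≡ 1 (mod 13). Since this equals 1, 12 is a QR.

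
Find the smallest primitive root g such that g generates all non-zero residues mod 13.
g = 2. Powers: [2, 4, 8, 3, 6, 12, 11, ...] generates all 12 non-zero residues.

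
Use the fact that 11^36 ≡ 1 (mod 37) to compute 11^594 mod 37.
By Fermat: 11^{36} ≡ 1 (mod 37). 594 ≡ 18 (mod 36). So 11^{594} ≡ 11^{18} ≡ 1 (mod 37)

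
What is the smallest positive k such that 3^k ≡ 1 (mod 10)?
Powers of 3 mod 10: 3^1≡3, 3^2≡9, 3^3≡7, 3^4≡1. ord_10(3) = 4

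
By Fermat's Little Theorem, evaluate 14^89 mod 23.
By Fermat: 14^{22} ≡ 1 mod 23. 89 = 4×22 + 1. So 14^{89} ≡ 14^{1} ≡ 14 mod 23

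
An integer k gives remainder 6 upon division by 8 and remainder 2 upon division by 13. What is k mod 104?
M = 8 × 13 = 104. M₁ = 13, y₁ ≡ 5 mod 8. M₂ = 8, y₂ ≡ 5 mod 13. k = 6×13×5 + 2×8×5 ≡ 54 mod 104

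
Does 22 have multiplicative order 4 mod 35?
Powers of 22 mod 35: 22^1≡22, 22^2≡29, 22^3≡8, 22^4≡1. First k with 22^k≡1 is k=4. Yes, ord_35(22) = 4.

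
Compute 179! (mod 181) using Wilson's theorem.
(180)! = (179)! × (180) ≡ -1 (mod 181). So (179)! ≡ -1 × (180)^(-1) ≡ (-1)×(-1) = 1 (mod 181)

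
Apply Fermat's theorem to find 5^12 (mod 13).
By Fermat's Little Theorem, 5^{12} ≡ 1 (mod 13) since 13 is prime and gcd(5, 13) = 1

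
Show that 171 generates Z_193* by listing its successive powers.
171^1, 171^2, ..., 171^{192} mod 193: [171, 98, 160, 147, 47, 124, 167, 186, 154, 86, 38, 129, 57, 97, 182, 49, 80, 170, 120, 62, 180, 93, 77, 43, 19, 161, 125, 145, 91, 121, 40, 85, 60, 31, 90, 143, 135, 118, 106, 177, 159, 169, 142, 157, 20, 139, 30, 112, 45, 168, 164, 59, 53, 185, 176, 181, 71, 175, 10, 166, 15, 56, 119, 84, 82, 126, 123, 189, 88, 187, 132, 184, 5, 83, 104, 28, 156, 42, 41, 63, 158, 191, 44, 190, 66, 92, 99, 138, 52, 14, 78, 21, 117, 128, 79, 192, 22, 95, 33, 46, 146, 69, 26, 7, 39, 107, 155, 64, 136, 96, 11, 144, 113, 23, 73, 131, 13, 100, 116, 150, 174, 32, 68, 48, 102, 72, 153, 108, 133, 162, 103, 50, 58, 75, 87, 16, 34, 24, 51, 36, 173, 54, 163, 81, 148, 25, 29, 134, 140, 8, 17, 12, 122, 18, 183, 27, 178, 137, 74, 109, 111, 67, 70, 4, 105, 6, 61, 9, 188, 110, 89, 165, 37, 151, 152, 130, 35, 2, 149, 3, 127, 101, 94, 55, 141, 179, 115, 172, 76, 65, 114, 1]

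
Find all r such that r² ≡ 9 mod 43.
The square roots of 9 mod 43 are 40 and 3. Verify: 40² = 1600 ≡ 9 mod 43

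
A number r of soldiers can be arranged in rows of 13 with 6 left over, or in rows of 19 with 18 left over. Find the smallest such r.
M = 13 × 19 = 247. M₁ = 19, y₁ ≡ 11 (mod 13). M₂ = 13, y₂ ≡ 3 (mod 19). r = 6×19×11 + 18×13×3 ≡ 227 (mod 247)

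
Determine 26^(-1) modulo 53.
Since 53 is prime, by Fermat 26^(-1) ≡ 26^{51} ≡ 51 (mod 53). Verify: 26 × 51 = 1326 ≡ 1 (mod 53)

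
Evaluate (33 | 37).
(33/37) = 33^{18} mod 37 = 1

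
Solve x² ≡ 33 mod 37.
The square roots of 33 mod 37 are 12 and 25. Verify: 12² = 144 ≡ 33 mod 37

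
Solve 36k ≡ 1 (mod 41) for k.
Since 41 is prime, by Fermat 36^(-1) ≡ 36^{39} ≡ 8 (mod 41). Verify: 36 × 8 = 288 ≡ 1 (mod 41)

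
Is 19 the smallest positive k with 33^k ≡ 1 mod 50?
Powers of 33 mod 50: 33^1≡33, 33^2≡39, 33^3≡37, 33^4≡21, 33^5≡43, 33^6≡19, 33^7≡27, 33^8≡41, 33^9≡3, 33^10≡49, 33^11≡17, 33^12≡11, 33^13≡13, 33^14≡29, 33^15≡7, 33^16≡31, 33^17≡23, 33^18≡9, 33^19≡47, 33^20≡1. 33^19≡47≢1, so ord ≠ 19. No, the actual order is 20.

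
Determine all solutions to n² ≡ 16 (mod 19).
The square roots of 16 mod 19 are 4 and 15. Verify: 4² = 16 ≡ 16 (mod 19)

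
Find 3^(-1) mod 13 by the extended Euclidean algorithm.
Extended GCD: 3(-4) + 13(1) = 1. So 3^(-1) ≡ -4 ≡ 9 mod 13. Verify: 3 × 9 = 27 ≡ 1 mod 13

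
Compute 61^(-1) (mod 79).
Since 79 is prime, by Fermat 61^(-1) ≡ 61^{77} ≡ 57 (mod 79). Verify: 61 × 57 = 3477 ≡ 1 (mod 79)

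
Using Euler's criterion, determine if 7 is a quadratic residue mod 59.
By Euler's criterion: 7^{29} ≡ 1 (mod 59). Since this equals 1, 7 is a QR.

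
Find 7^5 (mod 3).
Using Fermat: 7^{2} ≡ 1 (mod 3). 5 ≡ 1 (mod 2). So 7^{5} ≡ 7^{1} ≡ 1 (mod 3)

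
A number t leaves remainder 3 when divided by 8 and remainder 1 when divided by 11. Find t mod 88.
M = 8 × 11 = 88. M₁ = 11, y₁ ≡ 3 mod 8. M₂ = 8, y₂ ≡ 7 mod 11. t = 3×11×3 + 1×8×7 ≡ 67 mod 88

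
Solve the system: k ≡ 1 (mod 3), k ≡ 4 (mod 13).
M = 3 × 13 = 39. M₁ = 13, y₁ ≡ 1 (mod 3). M₂ = 3, y₂ ≡ 9 (mod 13). k = 1×13×1 + 4×3×9 ≡ 4 (mod 39)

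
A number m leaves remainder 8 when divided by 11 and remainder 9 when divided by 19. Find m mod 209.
M = 11 × 19 = 209. M₁ = 19, y₁ ≡ 7 mod 11. M₂ = 11, y₂ ≡ 7 mod 19. m = 8×19×7 + 9×11×7 ≡ 85 mod 209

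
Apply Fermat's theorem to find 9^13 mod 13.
By Fermat: 9^{12} ≡ 1 mod 13. So 9^{13} = 9^{12} · 9^{1} ≡ 9^{1} ≡ 9 mod 13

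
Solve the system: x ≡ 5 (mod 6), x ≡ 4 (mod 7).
M = 6 × 7 = 42. M₁ = 7, y₁ ≡ 1 (mod 6). M₂ = 6, y₂ ≡ 6 (mod 7). x = 5×7×1 + 4×6×6 ≡ 11 (mod 42)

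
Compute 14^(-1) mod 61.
Since 61 is prime, by Fermat 14^(-1) ≡ 14^{59} ≡ 48 mod 61. Verify: 14 × 48 = 672 ≡ 1 mod 61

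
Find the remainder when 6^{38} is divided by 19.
By Fermat: 6^{18} ≡ 1 mod 19. 38 = 2×18 + 2. So 6^{38} ≡ 6^{2} ≡ 17 mod 19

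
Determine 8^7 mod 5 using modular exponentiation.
Using Fermat: 8^{4} ≡ 1 mod 5. 7 ≡ 3 mod 4. So 8^{7} ≡ 8^{3} ≡ 2 mod 5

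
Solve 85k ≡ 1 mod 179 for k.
Since 179 is prime, by Fermat 85^(-1) ≡ 85^{177} ≡ 139 mod 179. Verify: 85 × 139 = 11815 ≡ 1 mod 179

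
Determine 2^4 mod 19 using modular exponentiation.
2^{4} = 16 ≡ 16 (mod 19)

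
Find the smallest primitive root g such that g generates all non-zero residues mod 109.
g = 6. Powers: [6, 36, 107, 97, 37, 4, 24, 35, 101, ...] generates all 108 non-zero residues.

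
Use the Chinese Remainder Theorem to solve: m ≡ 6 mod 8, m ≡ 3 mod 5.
M = 8 × 5 = 40. M₁ = 5, y₁ ≡ 5 mod 8. M₂ = 8, y₂ ≡ 2 mod 5. m = 6×5×5 + 3×8×2 ≡ 38 mod 40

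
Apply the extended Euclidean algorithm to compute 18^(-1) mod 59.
Extended GCD: 18(23) + 59(-7) = 1. So 18^(-1) ≡ 23 (mod 59). Verify: 18 × 23 = 414 ≡ 1 (mod 59)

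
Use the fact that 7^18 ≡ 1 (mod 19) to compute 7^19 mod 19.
By Fermat: 7^{18} ≡ 1 (mod 19). So 7^{19} = 7^{18} · 7^{1} ≡ 7^{1} ≡ 7 (mod 19)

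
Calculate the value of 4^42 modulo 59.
By repeated squaring (mod 59): 4^{1}≡4, 4^{2}≡16, 4^{4}≡20, 4^{8}≡46, 4^{16}≡51, 4^{32}≡5. Then 4^{42} = 4^{32+8+2} ≡ 5 × 46 × 16 ≡ 22 (mod 59)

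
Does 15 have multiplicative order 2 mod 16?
Powers of 15 mod 16: 15^1≡15, 15^2≡1. First k with 15^k≡1 is k=2. Yes, ord_16(15) = 2.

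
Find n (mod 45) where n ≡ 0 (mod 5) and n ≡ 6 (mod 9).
M = 5 × 9 = 45. M₁ = 9, y₁ ≡ 4 (mod 5). M₂ = 5, y₂ ≡ 2 (mod 9). n = 0×9×4 + 6×5×2 ≡ 15 (mod 45)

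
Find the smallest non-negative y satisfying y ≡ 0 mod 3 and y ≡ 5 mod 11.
M = 3 × 11 = 33. M₁ = 11, y₁ ≡ 2 mod 3. M₂ = 3, y₂ ≡ 4 mod 11. y = 0×11×2 + 5×3×4 ≡ 27 mod 33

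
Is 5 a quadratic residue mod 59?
By Euler's criterion: 5^{29} ≡ 1 (mod 59). Since this equals 1, 5 is a QR.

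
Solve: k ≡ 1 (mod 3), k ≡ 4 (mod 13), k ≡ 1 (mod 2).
M = 3 × 13 × 2 = 78. M₁ = 26, y₁ ≡ 2 (mod 3). M₂ = 6, y₂ ≡ 11 (mod 13). M₃ = 39, y₃ ≡ 1 (mod 2). k = 1×26×2 + 4×6×11 + 1×39×1 ≡ 43 (mod 78)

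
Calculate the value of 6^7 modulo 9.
By repeated squaring mod 9: 6^{1}≡6, 6^{2}≡0, 6^{4}≡0. Then 6^{7} = 6^{4+2+1} ≡ 0 × 0 × 6 ≡ 0 mod 9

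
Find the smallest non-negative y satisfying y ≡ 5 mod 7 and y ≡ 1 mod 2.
M = 7 × 2 = 14. M₁ = 2, y₁ ≡ 4 mod 7. M₂ = 7, y₂ ≡ 1 mod 2. y = 5×2×4 + 1×7×1 ≡ 5 mod 14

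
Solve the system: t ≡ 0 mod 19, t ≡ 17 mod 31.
M = 19 × 31 = 589. M₁ = 31, y₁ ≡ 8 mod 19. M₂ = 19, y₂ ≡ 18 mod 31. t = 0×31×8 + 17×19×18 ≡ 513 mod 589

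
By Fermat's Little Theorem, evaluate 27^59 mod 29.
By Fermat: 27^{28} ≡ 1 mod 29. 59 = 2×28 + 3. So 27^{59} ≡ 27^{3} ≡ 21 mod 29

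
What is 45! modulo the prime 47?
(46)! = (45)! × (46) ≡ -1 (mod 47). So (45)! ≡ -1 × (46)^(-1) ≡ (-1)×(-1) = 1 (mod 47)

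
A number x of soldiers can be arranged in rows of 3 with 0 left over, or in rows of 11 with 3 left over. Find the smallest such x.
M = 3 × 11 = 33. M₁ = 11, y₁ ≡ 2 (mod 3). M₂ = 3, y₂ ≡ 4 (mod 11). x = 0×11×2 + 3×3×4 ≡ 3 (mod 33)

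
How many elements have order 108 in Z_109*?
There are φ(109-1) = φ(108) = 36 primitive roots modulo 109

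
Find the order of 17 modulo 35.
Powers of 17 mod 35: 17^1≡17, 17^2≡9, 17^3≡13, 17^4≡11, 17^5≡12, 17^6≡29, 17^7≡3, 17^8≡16, 17^9≡27, 17^10≡4, 17^11≡33, 17^12≡1. Order = 12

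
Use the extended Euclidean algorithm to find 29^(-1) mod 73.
Extended GCD: 29(-5) + 73(2) = 1. So 29^(-1) ≡ -5 ≡ 68 mod 73. Verify: 29 × 68 = 1972 ≡ 1 mod 73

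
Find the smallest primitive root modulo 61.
g = 2. For each prime q|60: 2^{30}≡60, 2^{20}≡47, 2^{12}≡9, none ≡ 1, so ord_61(2) = 60 and 2 is a primitive root.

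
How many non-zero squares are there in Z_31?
For prime 31, there are (p-1)/2 = (31-1)/2 = 15 quadratic residues (excluding 0).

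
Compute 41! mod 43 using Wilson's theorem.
(42)! = (41)! × (42) ≡ -1 mod 43. So (41)! ≡ -1 × (42)^(-1) ≡ (-1)×(-1) = 1 mod 43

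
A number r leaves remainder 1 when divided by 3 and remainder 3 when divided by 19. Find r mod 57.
M = 3 × 19 = 57. M₁ = 19, y₁ ≡ 1 mod 3. M₂ = 3, y₂ ≡ 13 mod 19. r = 1×19×1 + 3×3×13 ≡ 22 mod 57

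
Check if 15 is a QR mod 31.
By Euler's criterion: 15^{15} ≡ 30 (mod 31). Since this equals -1 (≡ 30), 15 is not a QR.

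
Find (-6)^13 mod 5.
Using Fermat: (-6)^{4} ≡ 1 mod 5. 13 ≡ 1 mod 4. So (-6)^{13} ≡ (-6)^{1} ≡ 4 mod 5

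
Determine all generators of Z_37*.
There are φ(36) = 12 primitive roots mod 37: {2, 5, 13, 15, 17, 18, 19, 20, 22, 24, 32, 35}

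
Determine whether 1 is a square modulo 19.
By Euler's criterion: 1^{9} ≡ 1 (mod 19). Since this equals 1, 1 is a QR.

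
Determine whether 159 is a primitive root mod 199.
159^{66} ≡ 1 mod 199 and 66 < 198, so ord_199(159) = 66 ≠ 198 and 159 is not a primitive root.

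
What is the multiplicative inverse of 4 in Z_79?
Since 79 is prime, by Fermat 4^(-1) ≡ 4^{77} ≡ 20 (mod 79). Verify: 4 × 20 = 80 ≡ 1 (mod 79)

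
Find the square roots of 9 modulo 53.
The square roots of 9 mod 53 are 50 and 3. Verify: 50² = 2500 ≡ 9 (mod 53)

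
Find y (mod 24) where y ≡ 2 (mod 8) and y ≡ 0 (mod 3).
M = 8 × 3 = 24. M₁ = 3, y₁ ≡ 3 (mod 8). M₂ = 8, y₂ ≡ 2 (mod 3). y = 2×3×3 + 0×8×2 ≡ 18 (mod 24)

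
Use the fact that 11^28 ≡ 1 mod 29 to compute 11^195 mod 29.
By Fermat: 11^{28} ≡ 1 mod 29. 195 ≡ 27 mod 28. So 11^{195} ≡ 11^{27} ≡ 8 mod 29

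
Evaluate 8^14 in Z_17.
By repeated squaring mod 17: 8^{1}≡8, 8^{2}≡13, 8^{4}≡16, 8^{8}≡1. Then 8^{14} = 8^{8+4+2} ≡ 1 × 16 × 13 ≡ 4 mod 17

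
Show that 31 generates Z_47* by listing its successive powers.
31^1, 31^2, ..., 31^{46} mod 47: [31, 21, 40, 18, 41, 2, 15, 42, 33, 36, 35, 4, 30, 37, 19, 25, 23, 8, 13, 27, 38, 3, 46, 16, 26, 7, 29, 6, 45, 32, 5, 14, 11, 12, 43, 17, 10, 28, 22, 24, 39, 34, 20, 9, 44, 1]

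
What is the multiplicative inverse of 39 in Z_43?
Since 43 is prime, by Fermat 39^(-1) ≡ 39^{41} ≡ 32 (mod 43). Verify: 39 × 32 = 1248 ≡ 1 (mod 43)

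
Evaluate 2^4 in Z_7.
2^{4} = 16 ≡ 2 mod 7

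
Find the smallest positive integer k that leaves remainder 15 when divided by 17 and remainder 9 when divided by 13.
M = 17 × 13 = 221. M₁ = 13, y₁ ≡ 4 (mod 17). M₂ = 17, y₂ ≡ 10 (mod 13). k = 15×13×4 + 9×17×10 ≡ 100 (mod 221)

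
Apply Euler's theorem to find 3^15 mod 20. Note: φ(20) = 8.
By Euler: 3^{8} ≡ 1 mod 20 since gcd(3, 20) = 1. 15 = 1×8 + 7. So 3^{15} ≡ 3^{7} ≡ 7 mod 20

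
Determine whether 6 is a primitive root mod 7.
6^{2} ≡ 1 mod 7 and 2 < 6, so ord_7(6) = 2 ≠ 6 and 6 is not a primitive root.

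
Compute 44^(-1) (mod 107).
Since 107 is prime, by Fermat 44^(-1) ≡ 44^{105} ≡ 90 (mod 107). Verify: 44 × 90 = 3960 ≡ 1 (mod 107)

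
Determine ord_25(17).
Powers of 17 mod 25: 17^1≡17, 17^2≡14, 17^3≡13, 17^4≡21, 17^5≡7, 17^6≡19, 17^7≡23, 17^8≡16, 17^9≡22, 17^10≡24, 17^11≡8, 17^12≡11, 17^13≡12, 17^14≡4, 17^15≡18, 17^16≡6, 17^17≡2, 17^18≡9, 17^19≡3, 17^20≡1. ord_25(17) = 20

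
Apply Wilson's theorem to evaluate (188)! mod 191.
(190)! = (188)! × (189) × (190) ≡ -1 (mod 191). So (188)! ≡ -1 × [(190)(189)]^(-1) ≡ 95 (mod 191)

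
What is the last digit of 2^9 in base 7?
Using Fermat: 2^{6} ≡ 1 (mod 7). 9 ≡ 3 (mod 6). So 2^{9} ≡ 2^{3} ≡ 1 (mod 7)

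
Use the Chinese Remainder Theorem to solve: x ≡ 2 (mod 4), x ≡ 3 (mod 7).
M = 4 × 7 = 28. M₁ = 7, y₁ ≡ 3 (mod 4). M₂ = 4, y₂ ≡ 2 (mod 7). x = 2×7×3 + 3×4×2 ≡ 10 (mod 28)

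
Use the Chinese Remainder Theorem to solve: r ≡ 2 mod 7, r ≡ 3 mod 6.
M = 7 × 6 = 42. M₁ = 6, y₁ ≡ 6 mod 7. M₂ = 7, y₂ ≡ 1 mod 6. r = 2×6×6 + 3×7×1 ≡ 9 mod 42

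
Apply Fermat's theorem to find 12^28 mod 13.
By Fermat: 12^{12} ≡ 1 mod 13. 28 = 2×12 + 4. So 12^{28} ≡ 12^{4} ≡ 1 mod 13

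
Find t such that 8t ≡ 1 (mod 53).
Since 53 is prime, by Fermat 8^(-1) ≡ 8^{51} ≡ 20 (mod 53). Verify: 8 × 20 = 160 ≡ 1 (mod 53)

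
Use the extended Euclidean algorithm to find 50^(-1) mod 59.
Extended GCD: 50(13) + 59(-11) = 1. So 50^(-1) ≡ 13 mod 59. Verify: 50 × 13 = 650 ≡ 1 mod 59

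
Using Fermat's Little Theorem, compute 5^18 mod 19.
By Fermat's Little Theorem, 5^{18} ≡ 1 mod 19 since 19 is prime and gcd(5, 19) = 1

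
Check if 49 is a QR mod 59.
By Euler's criterion: 49^{29} ≡ 1 (mod 59). Since this equals 1, 49 is a QR.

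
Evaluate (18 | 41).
(18/41) = 18^{20} mod 41 = 1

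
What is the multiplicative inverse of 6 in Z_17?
Since 17 is prime, by Fermat 6^(-1) ≡ 6^{15} ≡ 3 (mod 17). Verify: 6 × 3 = 18 ≡ 1 (mod 17)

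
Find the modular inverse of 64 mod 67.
Since 67 is prime, by Fermat 64^(-1) ≡ 64^{65} ≡ 22 mod 67. Verify: 64 × 22 = 1408 ≡ 1 mod 67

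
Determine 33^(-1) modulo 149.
Since 149 is prime, by Fermat 33^(-1) ≡ 33^{147} ≡ 140 mod 149. Verify: 33 × 140 = 4620 ≡ 1 mod 149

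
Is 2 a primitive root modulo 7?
2^{3} ≡ 1 mod 7 and 3 < 6, so ord_7(2) = 3 ≠ 6 and 2 is not a primitive root.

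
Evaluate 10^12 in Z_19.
By repeated squaring mod 19: 10^{1}≡10, 10^{2}≡5, 10^{4}≡6, 10^{8}≡17. Then 10^{12} = 10^{8+4} ≡ 17 × 6 ≡ 7 mod 19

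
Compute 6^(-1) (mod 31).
Since 31 is prime, by Fermat 6^(-1) ≡ 6^{29} ≡ 26 (mod 31). Verify: 6 × 26 = 156 ≡ 1 (mod 31)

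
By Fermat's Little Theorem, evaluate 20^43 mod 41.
By Fermat: 20^{40} ≡ 1 (mod 41). So 20^{43} = 20^{40} · 20^{3} ≡ 20^{3} ≡ 5 (mod 41)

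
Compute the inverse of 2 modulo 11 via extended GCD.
Extended GCD: 2(-5) + 11(1) = 1. So 2^(-1) ≡ -5 ≡ 6 (mod 11). Verify: 2 × 6 = 12 ≡ 1 (mod 11)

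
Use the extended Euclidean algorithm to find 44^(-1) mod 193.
Extended GCD: 44(-57) + 193(13) = 1. So 44^(-1) ≡ -57 ≡ 136 mod 193. Verify: 44 × 136 = 5984 ≡ 1 mod 193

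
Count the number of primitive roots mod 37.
There are φ(37-1) = φ(36) = 12 primitive roots modulo 37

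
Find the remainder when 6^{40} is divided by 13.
By Fermat: 6^{12} ≡ 1 mod 13. 40 = 3×12 + 4. So 6^{40} ≡ 6^{4} ≡ 9 mod 13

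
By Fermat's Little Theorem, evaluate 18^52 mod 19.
By Fermat: 18^{18} ≡ 1 (mod 19). 52 = 2×18 + 16. So 18^{52} ≡ 18^{16} ≡ 1 (mod 19)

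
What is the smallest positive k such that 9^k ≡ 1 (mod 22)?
Powers of 9 mod 22: 9^1≡9, 9^2≡15, 9^3≡3, 9^4≡5, 9^5≡1. Order = 5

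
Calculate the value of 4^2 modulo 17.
4^{2} = 16 ≡ 16 mod 17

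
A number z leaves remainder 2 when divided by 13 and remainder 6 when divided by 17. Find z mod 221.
M = 13 × 17 = 221. M₁ = 17, y₁ ≡ 10 mod 13. M₂ = 13, y₂ ≡ 4 mod 17. z = 2×17×10 + 6×13×4 ≡ 210 mod 221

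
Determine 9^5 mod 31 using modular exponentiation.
By repeated squaring mod 31: 9^{1}≡9, 9^{2}≡19, 9^{4}≡20. Then 9^{5} = 9^{4+1} ≡ 20 × 9 ≡ 25 mod 31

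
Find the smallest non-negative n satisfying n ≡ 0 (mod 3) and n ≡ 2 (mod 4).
M = 3 × 4 = 12. M₁ = 4, y₁ ≡ 1 (mod 3). M₂ = 3, y₂ ≡ 3 (mod 4). n = 0×4×1 + 2×3×3 ≡ 6 (mod 12)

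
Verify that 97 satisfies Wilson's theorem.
(96)! mod 97 = 96. Since this equals -1 mod 97, Wilson confirms 97 is prime.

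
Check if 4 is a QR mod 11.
By Euler's criterion: 4^{5} ≡ 1 mod 11. Since this equals 1, 4 is a QR.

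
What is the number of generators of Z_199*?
There are φ(199-1) = φ(198) = 60 primitive roots modulo 199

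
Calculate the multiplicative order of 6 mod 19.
Powers of 6 mod 19: 6^1≡6, 6^2≡17, 6^3≡7, 6^4≡4, 6^5≡5, 6^6≡11, 6^7≡9, 6^8≡16, 6^9≡1. So the order of 6 is 9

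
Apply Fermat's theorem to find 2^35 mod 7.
By Fermat: 2^{6} ≡ 1 mod 7. 35 = 5×6 + 5. So 2^{35} ≡ 2^{5} ≡ 4 mod 7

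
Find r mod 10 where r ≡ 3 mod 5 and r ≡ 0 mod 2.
M = 5 × 2 = 10. M₁ = 2, y₁ ≡ 3 mod 5. M₂ = 5, y₂ ≡ 1 mod 2. r = 3×2×3 + 0×5×1 ≡ 8 mod 10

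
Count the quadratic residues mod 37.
For prime 37, there are (p-1)/2 = (37-1)/2 = 18 quadratic residues (excluding 0).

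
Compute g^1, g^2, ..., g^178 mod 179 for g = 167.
167^1, 167^2, ..., 167^{178} mod 179: [167, 144, 62, 151, 157, 85, 54, 68, 79, 126, 99, 65, 115, 52, 92, 149, 2, 155, 109, 124, 123, 135, 170, 108, 136, 158, 73, 19, 130, 51, 104, 5, 119, 4, 131, 39, 69, 67, 91, 161, 37, 93, 137, 146, 38, 81, 102, 29, 10, 59, 8, 83, 78, 138, 134, 3, 143, 74, 7, 95, 113, 76, 162, 25, 58, 20, 118, 16, 166, 156, 97, 89, 6, 107, 148, 14, 11, 47, 152, 145, 50, 116, 40, 57, 32, 153, 133, 15, 178, 12, 35, 117, 28, 22, 94, 125, 111, 100, 53, 80, 114, 64, 127, 87, 30, 177, 24, 70, 55, 56, 44, 9, 71, 43, 21, 106, 160, 49, 128, 75, 174, 60, 175, 48, 140, 110, 112, 88, 18, 142, 86, 42, 33, 141, 98, 77, 150, 169, 120, 171, 96, 101, 41, 45, 176, 36, 105, 172, 84, 66, 103, 17, 154, 121, 159, 61, 163, 13, 23, 82, 90, 173, 72, 31, 165, 168, 132, 27, 34, 129, 63, 139, 122, 147, 26, 46, 164, 1]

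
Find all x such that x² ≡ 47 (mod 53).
The square roots of 47 mod 53 are 10 and 43. Verify: 10² = 100 ≡ 47 (mod 53)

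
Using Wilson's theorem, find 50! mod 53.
(52)! = (50)! × (51) × (52) ≡ -1 (mod 53). So (50)! ≡ -1 × [(52)(51)]^(-1) ≡ 26 (mod 53)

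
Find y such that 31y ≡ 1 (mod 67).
Since 67 is prime, by Fermat 31^(-1) ≡ 31^{65} ≡ 13 (mod 67). Verify: 31 × 13 = 403 ≡ 1 (mod 67)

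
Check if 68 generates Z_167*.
ord_167(68) divides 166. For each prime q|166: 68^{83}≡166, 68^{2}≡115, none ≡ 1. So 68 has order 166 and is a primitive root mod 167.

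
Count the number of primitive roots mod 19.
There are φ(19-1) = φ(18) = 6 primitive roots modulo 19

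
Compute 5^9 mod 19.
By repeated squaring mod 19: 5^{1}≡5, 5^{2}≡6, 5^{4}≡17, 5^{8}≡4. Then 5^{9} = 5^{8+1} ≡ 4 × 5 ≡ 1 mod 19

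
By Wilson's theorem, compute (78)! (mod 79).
By Wilson's theorem, (78)! ≡ -1 ≡ 78 (mod 79)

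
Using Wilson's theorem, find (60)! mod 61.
By Wilson's theorem, (60)! ≡ -1 ≡ 60 mod 61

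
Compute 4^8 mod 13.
By repeated squaring mod 13: 4^{1}≡4, 4^{2}≡3, 4^{4}≡9, 4^{8}≡3. So 4^{8} ≡ 3 mod 13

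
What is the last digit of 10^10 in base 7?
Using Fermat: 10^{6} ≡ 1 mod 7. 10 ≡ 4 mod 6. So 10^{10} ≡ 10^{4} ≡ 4 mod 7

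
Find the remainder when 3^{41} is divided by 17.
By Fermat: 3^{16} ≡ 1 (mod 17). 41 = 2×16 + 9. So 3^{41} ≡ 3^{9} ≡ 14 (mod 17)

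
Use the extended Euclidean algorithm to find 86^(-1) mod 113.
Extended GCD: 86(46) + 113(-35) = 1. So 86^(-1) ≡ 46 (mod 113). Verify: 86 × 46 = 3956 ≡ 1 (mod 113)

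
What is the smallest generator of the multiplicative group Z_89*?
g = 3. For each prime q|88: 3^{44}≡88, 3^{8}≡64, none ≡ 1, so ord_89(3) = 88 and 3 is a primitive root.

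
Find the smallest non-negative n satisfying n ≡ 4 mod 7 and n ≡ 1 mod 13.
M = 7 × 13 = 91. M₁ = 13, y₁ ≡ 6 mod 7. M₂ = 7, y₂ ≡ 2 mod 13. n = 4×13×6 + 1×7×2 ≡ 53 mod 91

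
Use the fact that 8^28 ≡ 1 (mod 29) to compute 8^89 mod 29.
By Fermat: 8^{28} ≡ 1 (mod 29). 89 = 3×28 + 5. So 8^{89} ≡ 8^{5} ≡ 27 (mod 29)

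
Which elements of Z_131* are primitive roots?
There are φ(130) = 48 primitive roots mod 131: {2, 6, 8, 10, 14, 17, 22, 23, 26, 29, 30, 31, 37, 40, 50, 54, 56, 57, 66, 67, 72, 76, 82, 83, 85, 87, 88, 90, 93, 95, 96, 97, 98, 103, 104, 106, 110, 111, 115, 116, 118, 119, 120, 122, 124, 126, 127, 128}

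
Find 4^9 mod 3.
Using Fermat: 4^{2} ≡ 1 mod 3. 9 ≡ 1 mod 2. So 4^{9} ≡ 4^{1} ≡ 1 mod 3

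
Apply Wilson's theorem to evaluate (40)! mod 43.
(42)! = (40)! × (41) × (42) ≡ -1 (mod 43). So (40)! ≡ -1 × [(42)(41)]^(-1) ≡ 21 (mod 43)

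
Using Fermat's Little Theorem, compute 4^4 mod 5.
By Fermat's Little Theorem, 4^{4} ≡ 1 (mod 5) since 5 is prime and gcd(4, 5) = 1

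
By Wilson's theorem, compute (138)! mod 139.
By Wilson's theorem, (138)! ≡ -1 ≡ 138 mod 139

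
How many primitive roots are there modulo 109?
Number of primitive roots mod 109 = φ(p-1) = φ(108) = 36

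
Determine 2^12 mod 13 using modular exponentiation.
Using Fermat: 2^{12} ≡ 1 mod 13. 12 ≡ 0 mod 12. So 2^{12} ≡ 2^{0} ≡ 1 mod 13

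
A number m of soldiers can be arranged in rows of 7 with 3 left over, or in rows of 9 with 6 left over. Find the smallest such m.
M = 7 × 9 = 63. M₁ = 9, y₁ ≡ 4 mod 7. M₂ = 7, y₂ ≡ 4 mod 9. m = 3×9×4 + 6×7×4 ≡ 24 mod 63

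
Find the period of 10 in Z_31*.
Powers of 10 mod 31: 10^1≡10, 10^2≡7, 10^3≡8, 10^4≡18, 10^5≡25, 10^6≡2, 10^7≡20, 10^8≡14, 10^9≡16, 10^10≡5, 10^11≡19, 10^12≡4, 10^13≡9, 10^14≡28, 10^15≡1. ord_31(10) = 15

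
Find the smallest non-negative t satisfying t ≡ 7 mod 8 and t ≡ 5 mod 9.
M = 8 × 9 = 72. M₁ = 9, y₁ ≡ 1 mod 8. M₂ = 8, y₂ ≡ 8 mod 9. t = 7×9×1 + 5×8×8 ≡ 23 mod 72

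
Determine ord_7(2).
Powers of 2 mod 7: 2^1≡2, 2^2≡4, 2^3≡1. So the order of 2 is 3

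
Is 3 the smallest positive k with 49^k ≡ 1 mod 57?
Powers of 49 mod 57: 49^1≡49, 49^2≡7, 49^3≡1. First k with 49^k≡1 is k=3. Yes, ord_57(49) = 3.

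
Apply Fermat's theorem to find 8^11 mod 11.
By Fermat: 8^{10} ≡ 1 mod 11. So 8^{11} = 8^{10} · 8^{1} ≡ 8^{1} ≡ 8 mod 11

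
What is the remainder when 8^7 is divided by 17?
By repeated squaring (mod 17): 8^{1}≡8, 8^{2}≡13, 8^{4}≡16. Then 8^{7} = 8^{4+2+1} ≡ 16 × 13 × 8 ≡ 15 (mod 17)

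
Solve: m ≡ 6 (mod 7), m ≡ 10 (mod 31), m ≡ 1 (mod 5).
M = 7 × 31 × 5 = 1085. M₁ = 155, y₁ ≡ 1 (mod 7). M₂ = 35, y₂ ≡ 8 (mod 31). M₃ = 217, y₃ ≡ 3 (mod 5). m = 6×155×1 + 10×35×8 + 1×217×3 ≡ 41 (mod 1085)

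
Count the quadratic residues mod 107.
The squaring map on Z_107* is 2-to-1, so there are (106)/2 = 53 QRs.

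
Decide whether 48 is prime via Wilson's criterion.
(47)! mod 48 = 0. Since 0 ≢ -1 mod 48, 48 is not prime.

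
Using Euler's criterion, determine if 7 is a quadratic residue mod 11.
By Euler's criterion: 7^{5} ≡ 10 mod 11. Since this equals -1 (≡ 10), 7 is not a QR.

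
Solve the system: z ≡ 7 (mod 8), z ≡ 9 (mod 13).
M = 8 × 13 = 104. M₁ = 13, y₁ ≡ 5 (mod 8). M₂ = 8, y₂ ≡ 5 (mod 13). z = 7×13×5 + 9×8×5 ≡ 87 (mod 104)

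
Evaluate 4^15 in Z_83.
By repeated squaring (mod 83): 4^{1}≡4, 4^{2}≡16, 4^{4}≡7, 4^{8}≡49. Then 4^{15} = 4^{8+4+2+1} ≡ 49 × 7 × 16 × 4 ≡ 40 (mod 83)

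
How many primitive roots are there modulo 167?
There are φ(167-1) = φ(166) = 82 primitive roots modulo 167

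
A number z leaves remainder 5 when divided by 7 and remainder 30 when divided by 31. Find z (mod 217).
M = 7 × 31 = 217. M₁ = 31, y₁ ≡ 5 (mod 7). M₂ = 7, y₂ ≡ 9 (mod 31). z = 5×31×5 + 30×7×9 ≡ 61 (mod 217)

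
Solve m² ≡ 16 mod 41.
The square roots of 16 mod 41 are 37 and 4. Verify: 37² = 1369 ≡ 16 mod 41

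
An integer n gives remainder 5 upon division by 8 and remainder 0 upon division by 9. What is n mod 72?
M = 8 × 9 = 72. M₁ = 9, y₁ ≡ 1 mod 8. M₂ = 8, y₂ ≡ 8 mod 9. n = 5×9×1 + 0×8×8 ≡ 45 mod 72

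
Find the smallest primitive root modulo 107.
g = 2. For each prime q|106: 2^{53}≡106, 2^{2}≡4, none ≡ 1, so ord_107(2) = 106 and 2 is a primitive root.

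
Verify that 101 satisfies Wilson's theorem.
(100)! mod 101 = 100. Since this equals -1 mod 101, Wilson confirms 101 is prime.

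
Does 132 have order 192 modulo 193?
ord_193(132) divides 192. For each prime q|192: 132^{96}≡192, 132^{64}≡108, none ≡ 1. So 132 has order 192 and is a primitive root mod 193.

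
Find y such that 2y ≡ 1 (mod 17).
Since 17 is prime, by Fermat 2^(-1) ≡ 2^{15} ≡ 9 (mod 17). Verify: 2 × 9 = 18 ≡ 1 (mod 17)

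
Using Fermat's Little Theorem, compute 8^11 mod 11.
By Fermat: 8^{10} ≡ 1 (mod 11). So 8^{11} = 8^{10} · 8^{1} ≡ 8^{1} ≡ 8 (mod 11)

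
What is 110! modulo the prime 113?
(112)! = (110)! × (111) × (112) ≡ -1 mod 113. So (110)! ≡ -1 × [(112)(111)]^(-1) ≡ 56 mod 113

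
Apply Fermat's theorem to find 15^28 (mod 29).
By Fermat's Little Theorem, 15^{28} ≡ 1 (mod 29) since 29 is prime and gcd(15, 29) = 1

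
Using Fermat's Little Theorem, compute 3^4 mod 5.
By Fermat's Little Theorem, 3^{4} ≡ 1 (mod 5) since 5 is prime and gcd(3, 5) = 1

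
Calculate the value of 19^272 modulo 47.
Using Fermat: 19^{46} ≡ 1 mod 47. 272 ≡ 42 mod 46. So 19^{272} ≡ 19^{42} ≡ 14 mod 47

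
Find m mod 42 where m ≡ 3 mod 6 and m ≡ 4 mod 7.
M = 6 × 7 = 42. M₁ = 7, y₁ ≡ 1 mod 6. M₂ = 6, y₂ ≡ 6 mod 7. m = 3×7×1 + 4×6×6 ≡ 39 mod 42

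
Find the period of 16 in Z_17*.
Powers of 16 mod 17: 16^1≡16, 16^2≡1. So the order of 16 is 2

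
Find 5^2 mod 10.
5^{2} = 25 ≡ 5 mod 10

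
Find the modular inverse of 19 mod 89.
Since 89 is prime, by Fermat 19^(-1) ≡ 19^{87} ≡ 75 (mod 89). Verify: 19 × 75 = 1425 ≡ 1 (mod 89)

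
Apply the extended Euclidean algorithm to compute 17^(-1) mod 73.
Extended GCD: 17(-30) + 73(7) = 1. So 17^(-1) ≡ -30 ≡ 43 (mod 73). Verify: 17 × 43 = 731 ≡ 1 (mod 73)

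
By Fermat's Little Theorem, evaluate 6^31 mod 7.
By Fermat: 6^{6} ≡ 1 mod 7. 31 = 5×6 + 1. So 6^{31} ≡ 6^{1} ≡ 6 mod 7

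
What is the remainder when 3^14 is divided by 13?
Using Fermat: 3^{12} ≡ 1 mod 13. 14 ≡ 2 mod 12. So 3^{14} ≡ 3^{2} ≡ 9 mod 13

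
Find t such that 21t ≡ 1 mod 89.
Since 89 is prime, by Fermat 21^(-1) ≡ 21^{87} ≡ 17 mod 89. Verify: 21 × 17 = 357 ≡ 1 mod 89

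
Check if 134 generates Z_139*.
ord_139(134) divides 138. For each prime q|138: 134^{69}≡138, 134^{46}≡42, 134^{6}≡57, none ≡ 1. So 134 has order 138 and is a primitive root mod 139.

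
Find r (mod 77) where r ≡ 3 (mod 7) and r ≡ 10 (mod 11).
M = 7 × 11 = 77. M₁ = 11, y₁ ≡ 2 (mod 7). M₂ = 7, y₂ ≡ 8 (mod 11). r = 3×11×2 + 10×7×8 ≡ 10 (mod 77)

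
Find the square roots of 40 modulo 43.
The square roots of 40 mod 43 are 13 and 30. Verify: 13² = 169 ≡ 40 (mod 43)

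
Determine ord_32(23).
Powers of 23 mod 32: 23^1≡23, 23^2≡17, 23^3≡7, 23^4≡1. ord_32(23) = 4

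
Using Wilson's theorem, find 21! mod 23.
(22)! = (21)! × (22) ≡ -1 (mod 23). So (21)! ≡ -1 × (22)^(-1) ≡ (-1)×(-1) = 1 (mod 23)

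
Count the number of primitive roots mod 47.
A prime p has φ(p-1) primitive roots; here φ(46) = 22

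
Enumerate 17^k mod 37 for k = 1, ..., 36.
17^1, 17^2, ..., 17^{36} mod 37: [17, 30, 29, 12, 19, 27, 15, 33, 6, 28, 32, 26, 35, 3, 14, 16, 13, 36, 20, 7, 8, 25, 18, 10, 22, 4, 31, 9, 5, 11, 2, 34, 23, 21, 24, 1]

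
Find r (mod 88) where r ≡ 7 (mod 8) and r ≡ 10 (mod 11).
M = 8 × 11 = 88. M₁ = 11, y₁ ≡ 3 (mod 8). M₂ = 8, y₂ ≡ 7 (mod 11). r = 7×11×3 + 10×8×7 ≡ 87 (mod 88)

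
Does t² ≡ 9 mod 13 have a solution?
By Euler's criterion: 9^{6} ≡ 1 mod 13. Since this equals 1, 9 is a QR.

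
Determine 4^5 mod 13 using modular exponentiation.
By repeated squaring (mod 13): 4^{1}≡4, 4^{2}≡3, 4^{4}≡9. Then 4^{5} = 4^{4+1} ≡ 9 × 4 ≡ 10 (mod 13)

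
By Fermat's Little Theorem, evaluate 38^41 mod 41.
By Fermat: 38^{40} ≡ 1 mod 41. So 38^{41} = 38^{40} · 38^{1} ≡ 38^{1} ≡ 38 mod 41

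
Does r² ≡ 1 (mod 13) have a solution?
By Euler's criterion: 1^{6} ≡ 1 (mod 13). Since this equals 1, 1 is a QR.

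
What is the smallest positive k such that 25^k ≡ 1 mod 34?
Powers of 25 mod 34: 25^1≡25, 25^2≡13, 25^3≡19, 25^4≡33, 25^5≡9, 25^6≡21, 25^7≡15, 25^8≡1. Order = 8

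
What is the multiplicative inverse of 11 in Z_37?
Since 37 is prime, by Fermat 11^(-1) ≡ 11^{35} ≡ 27 (mod 37). Verify: 11 × 27 = 297 ≡ 1 (mod 37)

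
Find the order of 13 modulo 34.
Powers of 13 mod 34: 13^1≡13, 13^2≡33, 13^3≡21, 13^4≡1. ord_34(13) = 4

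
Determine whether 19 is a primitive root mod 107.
19^{53} ≡ 1 (mod 107) and 53 < 106, so ord_107(19) = 53 ≠ 106 and 19 is not a primitive root.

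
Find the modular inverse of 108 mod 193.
Since 193 is prime, by Fermat 108^(-1) ≡ 108^{191} ≡ 84 (mod 193). Verify: 108 × 84 = 9072 ≡ 1 (mod 193)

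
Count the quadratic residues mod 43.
Exactly half the non-zero residues mod a prime are QRs: (43-1)/2 = 21.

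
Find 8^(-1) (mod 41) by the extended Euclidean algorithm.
Extended GCD: 8(-5) + 41(1) = 1. So 8^(-1) ≡ -5 ≡ 36 (mod 41). Verify: 8 × 36 = 288 ≡ 1 (mod 41)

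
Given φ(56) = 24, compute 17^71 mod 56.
By Euler: 17^{24} ≡ 1 (mod 56) since gcd(17, 56) = 1. 71 = 2×24 + 23. So 17^{71} ≡ 17^{23} ≡ 33 (mod 56)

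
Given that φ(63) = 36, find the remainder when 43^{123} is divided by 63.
By Euler: 43^{36} ≡ 1 mod 63 since gcd(43, 63) = 1. 123 = 3×36 + 15. So 43^{123} ≡ 43^{15} ≡ 1 mod 63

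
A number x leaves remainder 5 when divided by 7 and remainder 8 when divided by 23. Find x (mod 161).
M = 7 × 23 = 161. M₁ = 23, y₁ ≡ 4 (mod 7). M₂ = 7, y₂ ≡ 10 (mod 23). x = 5×23×4 + 8×7×10 ≡ 54 (mod 161)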